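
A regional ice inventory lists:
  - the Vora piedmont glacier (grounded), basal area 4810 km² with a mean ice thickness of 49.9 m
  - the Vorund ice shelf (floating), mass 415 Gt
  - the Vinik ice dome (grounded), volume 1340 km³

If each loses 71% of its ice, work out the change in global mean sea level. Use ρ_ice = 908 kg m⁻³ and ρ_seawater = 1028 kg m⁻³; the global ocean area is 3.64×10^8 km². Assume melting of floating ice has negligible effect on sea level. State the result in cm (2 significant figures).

≈ 0.27 cm

Vora: ice volume = 4810 km² × 49.9 m = 240.0 km³; 0.71 × 240.0 × (908/1028) = 150.5 km³ of water.
The Vorund ice shelf is floating and already displaces its own weight of water, so its melt adds essentially nothing to sea level.
Vinik: 0.71 × 1340 km³ × (908/1028) = 840.3 km³ of water.
Total added water ≈ 9.909×10^11 m³ over 3.64×10^14 m² → Δh = 2.72×10^-3 m = 0.27 cm.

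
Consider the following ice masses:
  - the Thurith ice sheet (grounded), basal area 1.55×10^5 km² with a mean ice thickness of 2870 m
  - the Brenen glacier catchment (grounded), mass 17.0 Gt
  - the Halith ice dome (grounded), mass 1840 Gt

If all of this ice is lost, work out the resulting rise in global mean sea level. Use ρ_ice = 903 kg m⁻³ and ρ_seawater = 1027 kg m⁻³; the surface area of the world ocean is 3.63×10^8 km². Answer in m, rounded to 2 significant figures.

≈ 1.1 m

Thurith: ice volume = 1.55×10^5 km² × 2870 m = 4.448×10^5 km³; 4.448×10^5 × (903/1027) = 3.911×10^5 km³ of water.
Brenen: 17.0 Gt = 1.700×10^13 kg; dividing by ρ_w = 1027 kg m⁻³ gives 1.655×10^10 m³ of water.
Halith: 1840 Gt = 1.840×10^15 kg; dividing by ρ_w = 1027 kg m⁻³ gives 1.792×10^12 m³ of water.
Total added water ≈ 3.929×10^14 m³ over 3.63×10^14 m² → Δh = 1.08 m.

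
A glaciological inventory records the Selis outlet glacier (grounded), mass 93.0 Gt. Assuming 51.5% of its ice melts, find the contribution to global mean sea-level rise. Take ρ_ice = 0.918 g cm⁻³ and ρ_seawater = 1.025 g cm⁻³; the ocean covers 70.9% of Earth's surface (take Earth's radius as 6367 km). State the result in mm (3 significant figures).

Selis: 0.515 × 93.0 Gt = 4.790×10^13 kg; dividing by ρ_w = 1.025 g cm⁻³ = 1025 kg m⁻³ gives 4.673×10^10 m³ of water.
Spread over 3.61×10^14 m² of ocean, Δh = 4.673×10^10 / 3.61×10^14 = 1.29×10^-4 m = 0.129 mm.

≈ 0.129 mm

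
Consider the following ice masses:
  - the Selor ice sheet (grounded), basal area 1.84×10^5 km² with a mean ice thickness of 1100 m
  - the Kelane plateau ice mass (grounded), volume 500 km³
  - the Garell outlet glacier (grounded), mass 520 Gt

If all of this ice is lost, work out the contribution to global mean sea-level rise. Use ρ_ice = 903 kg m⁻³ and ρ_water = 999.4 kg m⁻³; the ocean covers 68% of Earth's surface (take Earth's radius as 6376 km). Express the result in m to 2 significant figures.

Selor: ice volume = 1.84×10^5 km² × 1100 m = 2.024×10^5 km³; 2.024×10^5 × (903/999.4) = 1.829×10^5 km³ of water.
Kelane: 500 km³ × (903/999.4) = 451.8 km³ of water.
Garell: 520 Gt = 5.200×10^14 kg; dividing by ρ_w = 999.4 kg m⁻³ gives 5.203×10^11 m³ of water.
Total added water ≈ 1.838×10^14 m³ over 3.47×10^14 m² → Δh = 0.529 m.

≈ 0.53 m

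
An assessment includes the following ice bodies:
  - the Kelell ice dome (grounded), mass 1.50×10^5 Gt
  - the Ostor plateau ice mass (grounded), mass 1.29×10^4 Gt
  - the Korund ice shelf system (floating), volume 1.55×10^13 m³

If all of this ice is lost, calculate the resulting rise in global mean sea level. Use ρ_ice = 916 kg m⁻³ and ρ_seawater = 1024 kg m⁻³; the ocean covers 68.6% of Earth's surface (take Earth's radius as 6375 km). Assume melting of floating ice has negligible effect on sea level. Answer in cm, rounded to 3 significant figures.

Kelell: 1.50×10^5 Gt = 1.500×10^17 kg; dividing by ρ_w = 1024 kg m⁻³ gives 1.465×10^14 m³ of water.
Ostor: 1.29×10^4 Gt = 1.290×10^16 kg; dividing by ρ_w = 1024 kg m⁻³ gives 1.260×10^13 m³ of water.
The Korund ice shelf system is floating and already displaces its own weight of water, so its melt adds essentially nothing to sea level.
Total added water ≈ 1.591×10^14 m³ over 3.50×10^14 m² → Δh = 0.454 m = 45.4 cm.

≈ 45.4 cm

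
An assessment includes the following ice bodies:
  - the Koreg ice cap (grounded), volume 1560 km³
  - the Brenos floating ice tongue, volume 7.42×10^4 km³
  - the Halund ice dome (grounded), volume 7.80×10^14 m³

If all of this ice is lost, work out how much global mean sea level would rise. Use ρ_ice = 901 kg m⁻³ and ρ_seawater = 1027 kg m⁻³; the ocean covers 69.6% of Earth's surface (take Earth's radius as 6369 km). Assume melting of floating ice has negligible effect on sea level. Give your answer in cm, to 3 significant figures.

Koreg: 1560 km³ × (901/1027) = 1369 km³ of water.
The Brenos floating ice tongue is floating and already displaces its own weight of water, so its melt adds essentially nothing to sea level.
Halund: 7.80×10^14 m³ × (901/1027) = 6.843×10^14 m³ of water.
Total added water ≈ 6.857×10^14 m³ over 3.55×10^14 m² → Δh = 1.93 m = 193 cm.

≈ 193 cm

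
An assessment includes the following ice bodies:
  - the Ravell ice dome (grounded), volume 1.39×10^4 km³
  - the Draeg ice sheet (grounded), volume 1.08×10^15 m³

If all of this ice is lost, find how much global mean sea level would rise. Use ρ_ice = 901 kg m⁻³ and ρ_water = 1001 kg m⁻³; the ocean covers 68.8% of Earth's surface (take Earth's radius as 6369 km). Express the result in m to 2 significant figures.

Ravell: 1.39×10^4 km³ × (901/1001) = 1.251×10^4 km³ of water.
Draeg: 1.08×10^15 m³ × (901/1001) = 9.721×10^14 m³ of water.
Total added water ≈ 9.846×10^14 m³ over 3.51×10^14 m² → Δh = 2.81 m.

≈ 2.8 m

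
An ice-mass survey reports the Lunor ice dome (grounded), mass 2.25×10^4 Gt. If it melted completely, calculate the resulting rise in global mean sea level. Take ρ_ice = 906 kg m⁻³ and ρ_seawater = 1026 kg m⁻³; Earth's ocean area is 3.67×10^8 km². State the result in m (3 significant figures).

≈ 0.0598 m

Lunor: 2.25×10^4 Gt = 2.250×10^16 kg; dividing by ρ_w = 1026 kg m⁻³ gives 2.193×10^13 m³ of water.
Spread over 3.67×10^14 m² of ocean, Δh = 2.193×10^13 / 3.67×10^14 = 0.0598 m.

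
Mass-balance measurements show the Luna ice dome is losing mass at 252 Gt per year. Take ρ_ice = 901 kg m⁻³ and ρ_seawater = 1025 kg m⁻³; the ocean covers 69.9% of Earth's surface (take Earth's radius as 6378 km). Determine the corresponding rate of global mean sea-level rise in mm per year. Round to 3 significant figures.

≈ 0.688 mm/yr

ρ_w = 1025 kg m⁻³. Annual water volume added = 252 Gt / ρ_w = 2.520×10^14 kg / 1025 kg m⁻³ = 2.459×10^11 m³.
Δh per year = 2.459×10^11 / 3.57×10^14 = 6.88×10^-4 m = 0.688 mm.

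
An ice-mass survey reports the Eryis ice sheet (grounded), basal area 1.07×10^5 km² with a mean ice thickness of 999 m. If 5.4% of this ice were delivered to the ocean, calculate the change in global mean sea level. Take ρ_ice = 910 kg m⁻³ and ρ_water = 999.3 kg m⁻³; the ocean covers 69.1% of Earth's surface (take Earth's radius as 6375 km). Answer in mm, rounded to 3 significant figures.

≈ 14.9 mm

Eryis: ice volume = 1.07×10^5 km² × 999 m = 1.069×10^5 km³; 0.054 × 1.069×10^5 × (910/999.3) = 5256 km³ of water.
Spread over 3.53×10^14 m² of ocean, Δh = 5.256×10^12 / 3.53×10^14 = 0.0149 m = 14.9 mm.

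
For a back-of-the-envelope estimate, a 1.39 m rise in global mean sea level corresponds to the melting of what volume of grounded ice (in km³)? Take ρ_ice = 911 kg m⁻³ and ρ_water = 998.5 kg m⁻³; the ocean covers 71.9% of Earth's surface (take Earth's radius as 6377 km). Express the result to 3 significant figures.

≈ 5.60×10^5 km³

Required water volume = Δh × A = 1.39 m × 3.67×10^14 m² = 5.107×10^14 m³ = 5.107×10^5 km³.
Ice volume = water volume × ρ_w/ρ_ice = 5.107×10^5 × 998.5/911 = 5.60×10^5 km³.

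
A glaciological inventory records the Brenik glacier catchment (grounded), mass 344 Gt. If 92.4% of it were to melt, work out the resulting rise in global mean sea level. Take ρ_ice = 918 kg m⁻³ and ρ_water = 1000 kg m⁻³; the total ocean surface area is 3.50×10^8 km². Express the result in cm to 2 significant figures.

≈ 0.091 cm

Brenik: 0.924 × 344 Gt = 3.179×10^14 kg; dividing by ρ_w = 1000 kg m⁻³ gives 3.179×10^11 m³ of water.
Spread over 3.50×10^14 m² of ocean, Δh = 3.179×10^11 / 3.50×10^14 = 9.08×10^-4 m = 0.091 cm.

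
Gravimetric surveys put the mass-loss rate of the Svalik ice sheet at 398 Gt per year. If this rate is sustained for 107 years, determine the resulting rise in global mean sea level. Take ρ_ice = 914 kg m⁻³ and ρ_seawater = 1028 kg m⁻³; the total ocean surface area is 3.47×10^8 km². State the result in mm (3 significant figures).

≈ 119 mm

Total mass lost = 398 Gt/yr × 107 yr = 4.259×10^4 Gt = 4.259×10^16 kg.
ρ_w = 1028 kg m⁻³, so water volume = 4.259×10^16 / 1028 = 4.143×10^13 m³.
Δh = 4.143×10^13 / 3.47×10^14 = 0.119 m = 119 mm.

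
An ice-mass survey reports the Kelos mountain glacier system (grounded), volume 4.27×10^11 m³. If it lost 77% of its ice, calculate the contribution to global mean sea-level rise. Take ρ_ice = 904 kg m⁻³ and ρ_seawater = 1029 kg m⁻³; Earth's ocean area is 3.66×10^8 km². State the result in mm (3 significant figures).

Kelos: 0.77 × 4.27×10^11 m³ × (904/1029) = 2.888×10^11 m³ of water.
Spread over 3.66×10^14 m² of ocean, Δh = 2.888×10^11 / 3.66×10^14 = 7.89×10^-4 m = 0.789 mm.

≈ 0.789 mm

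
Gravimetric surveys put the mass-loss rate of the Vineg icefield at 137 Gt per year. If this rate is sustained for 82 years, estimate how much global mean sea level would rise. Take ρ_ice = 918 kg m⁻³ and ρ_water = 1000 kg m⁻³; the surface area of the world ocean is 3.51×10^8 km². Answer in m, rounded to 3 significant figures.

Total mass lost = 137 Gt/yr × 82 yr = 1.123×10^4 Gt = 1.123×10^16 kg.
ρ_w = 1000 kg m⁻³, so water volume = 1.123×10^16 / 1000 = 1.123×10^13 m³.
Δh = 1.123×10^13 / 3.51×10^14 = 0.0320 m.

≈ 0.0320 m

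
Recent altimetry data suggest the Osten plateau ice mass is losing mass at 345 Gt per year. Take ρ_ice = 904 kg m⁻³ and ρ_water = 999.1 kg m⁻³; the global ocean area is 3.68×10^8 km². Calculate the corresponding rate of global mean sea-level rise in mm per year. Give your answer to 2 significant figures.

≈ 0.94 mm/yr

ρ_w = 999.1 kg m⁻³. Annual water volume added = 345 Gt / ρ_w = 3.450×10^14 kg / 999.1 kg m⁻³ = 3.453×10^11 m³.
Δh per year = 3.453×10^11 / 3.68×10^14 = 9.38×10^-4 m = 0.94 mm.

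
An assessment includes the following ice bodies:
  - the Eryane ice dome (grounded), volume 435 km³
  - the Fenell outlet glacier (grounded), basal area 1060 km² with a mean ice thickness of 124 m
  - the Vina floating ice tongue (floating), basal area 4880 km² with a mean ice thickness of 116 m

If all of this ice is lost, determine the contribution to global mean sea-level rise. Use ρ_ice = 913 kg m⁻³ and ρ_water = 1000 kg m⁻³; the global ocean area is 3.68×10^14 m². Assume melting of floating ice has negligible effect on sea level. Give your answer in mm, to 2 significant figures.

≈ 1.4 mm

Eryane: 435 km³ × (913/1000) = 397.2 km³ of water.
Fenell: ice volume = 1060 km² × 124 m = 131.4 km³; 131.4 × (913/1000) = 120.0 km³ of water.
The Vina floating ice tongue is floating and already displaces its own weight of water, so its melt adds essentially nothing to sea level.
Total added water ≈ 5.172×10^11 m³ over 3.68×10^14 m² → Δh = 1.41×10^-3 m = 1.4 mm.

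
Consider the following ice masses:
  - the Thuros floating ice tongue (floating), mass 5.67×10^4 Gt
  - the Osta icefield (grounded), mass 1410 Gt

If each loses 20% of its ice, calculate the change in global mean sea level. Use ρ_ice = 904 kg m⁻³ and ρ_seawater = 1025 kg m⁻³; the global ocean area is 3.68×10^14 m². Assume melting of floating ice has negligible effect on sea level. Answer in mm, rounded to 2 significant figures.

The Thuros floating ice tongue is floating and already displaces its own weight of water, so its melt adds essentially nothing to sea level.
Osta: 0.2 × 1410 Gt = 2.820×10^14 kg; dividing by ρ_w = 1025 kg m⁻³ gives 2.751×10^11 m³ of water.
Total added water ≈ 2.751×10^11 m³ over 3.68×10^14 m² → Δh = 7.48×10^-4 m = 0.75 mm.

≈ 0.75 mm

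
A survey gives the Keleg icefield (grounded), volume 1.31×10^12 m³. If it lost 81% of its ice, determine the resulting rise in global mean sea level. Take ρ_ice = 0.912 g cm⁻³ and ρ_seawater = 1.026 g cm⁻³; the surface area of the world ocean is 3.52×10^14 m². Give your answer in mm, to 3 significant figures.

≈ 2.68 mm

Keleg: 0.81 × 1.31×10^12 m³ × (912/1026) = 9.432×10^11 m³ of water.
Spread over 3.52×10^14 m² of ocean, Δh = 9.432×10^11 / 3.52×10^14 = 2.68×10^-3 m = 2.68 mm.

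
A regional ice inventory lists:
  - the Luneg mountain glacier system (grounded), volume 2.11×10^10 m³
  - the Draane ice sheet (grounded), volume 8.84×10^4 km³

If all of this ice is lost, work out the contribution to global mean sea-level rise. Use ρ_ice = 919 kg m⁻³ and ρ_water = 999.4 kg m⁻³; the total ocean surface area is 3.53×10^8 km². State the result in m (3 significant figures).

Luneg: 2.11×10^10 m³ × (919/999.4) = 1.940×10^10 m³ of water.
Draane: 8.84×10^4 km³ × (919/999.4) = 8.129×10^4 km³ of water.
Total added water ≈ 8.131×10^13 m³ over 3.53×10^14 m² → Δh = 0.230 m.

≈ 0.230 m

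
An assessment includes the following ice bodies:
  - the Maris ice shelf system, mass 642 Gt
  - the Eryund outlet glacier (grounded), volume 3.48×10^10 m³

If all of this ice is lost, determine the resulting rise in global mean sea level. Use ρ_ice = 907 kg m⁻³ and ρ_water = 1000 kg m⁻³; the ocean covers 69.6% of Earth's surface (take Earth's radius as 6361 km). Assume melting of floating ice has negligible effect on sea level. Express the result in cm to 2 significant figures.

≈ 8.9×10^-3 cm

The Maris ice shelf system is floating and already displaces its own weight of water, so its melt adds essentially nothing to sea level.
Eryund: 3.48×10^10 m³ × (907/1000) = 3.156×10^10 m³ of water.
Total added water ≈ 3.156×10^10 m³ over 3.54×10^14 m² → Δh = 8.92×10^-5 m = 8.9×10^-3 cm.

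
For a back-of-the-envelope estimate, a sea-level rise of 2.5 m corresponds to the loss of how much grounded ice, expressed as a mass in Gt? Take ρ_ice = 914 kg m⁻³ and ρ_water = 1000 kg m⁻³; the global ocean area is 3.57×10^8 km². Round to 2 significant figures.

Required water volume = Δh × A = 2.5 m × 3.57×10^14 m² = 8.925×10^14 m³.
ρ_w = 1000 kg m⁻³, so the mass of water = 8.925×10^14 m³ × 1000 kg m⁻³ = 8.925×10^17 kg = 8.9×10^5 Gt (and the same mass of ice, by conservation).

≈ 8.9×10^5 Gt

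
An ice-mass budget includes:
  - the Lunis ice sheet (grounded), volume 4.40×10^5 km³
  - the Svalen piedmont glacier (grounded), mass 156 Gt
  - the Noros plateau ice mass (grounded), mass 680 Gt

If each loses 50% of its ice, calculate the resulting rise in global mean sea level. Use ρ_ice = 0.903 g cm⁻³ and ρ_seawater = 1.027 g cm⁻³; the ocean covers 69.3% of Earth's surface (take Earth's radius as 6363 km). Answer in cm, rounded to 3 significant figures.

≈ 55.0 cm

Lunis: 0.5 × 4.40×10^5 km³ × (903/1027) = 1.934×10^5 km³ of water.
Svalen: 0.5 × 156 Gt = 7.800×10^13 kg; dividing by ρ_w = 1.027 g cm⁻³ = 1027 kg m⁻³ gives 7.595×10^10 m³ of water.
Noros: 0.5 × 680 Gt = 3.400×10^14 kg; dividing by ρ_w = 1027 kg m⁻³ gives 3.311×10^11 m³ of water.
Total added water ≈ 1.938×10^14 m³ over 3.53×10^14 m² → Δh = 0.550 m = 55.0 cm.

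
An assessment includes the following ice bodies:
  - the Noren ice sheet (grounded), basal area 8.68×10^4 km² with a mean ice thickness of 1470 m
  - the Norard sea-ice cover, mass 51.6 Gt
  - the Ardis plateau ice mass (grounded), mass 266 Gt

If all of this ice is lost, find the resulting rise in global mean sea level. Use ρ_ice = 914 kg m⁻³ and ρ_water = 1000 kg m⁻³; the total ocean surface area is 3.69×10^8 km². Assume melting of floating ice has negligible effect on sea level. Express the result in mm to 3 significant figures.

≈ 317 mm

Noren: ice volume = 8.68×10^4 km² × 1470 m = 1.276×10^5 km³; 1.276×10^5 × (914/1000) = 1.166×10^5 km³ of water.
The Norard sea-ice cover is floating and already displaces its own weight of water, so its melt adds essentially nothing to sea level.
Ardis: 266 Gt = 2.660×10^14 kg; dividing by ρ_w = 1000 kg m⁻³ gives 2.660×10^11 m³ of water.
Total added water ≈ 1.169×10^14 m³ over 3.69×10^14 m² → Δh = 0.317 m = 317 mm.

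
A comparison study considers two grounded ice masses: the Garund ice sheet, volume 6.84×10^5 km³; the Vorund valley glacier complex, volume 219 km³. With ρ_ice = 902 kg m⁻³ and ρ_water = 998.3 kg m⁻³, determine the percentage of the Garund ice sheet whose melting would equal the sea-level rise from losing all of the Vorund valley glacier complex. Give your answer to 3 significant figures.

≈ 0.0320 %

Equal sea-level rise means equal mass of meltwater, i.e. equal mass of ice lost.
Ice mass of Vorund: 1.975×10^14 kg; ice mass of Garund: 6.170×10^17 kg.
Fraction required = 1.975×10^14 / 6.170×10^17 = 3.20×10^-4 → 0.0320 %.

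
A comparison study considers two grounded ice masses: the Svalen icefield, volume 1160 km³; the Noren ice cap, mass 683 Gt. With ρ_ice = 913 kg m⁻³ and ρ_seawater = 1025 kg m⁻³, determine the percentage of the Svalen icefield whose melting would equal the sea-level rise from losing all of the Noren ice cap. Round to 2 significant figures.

Equal sea-level rise means equal mass of meltwater, i.e. equal mass of ice lost.
Ice mass of Noren: 6.830×10^14 kg; ice mass of Svalen: 1.059×10^15 kg.
Fraction required = 6.830×10^14 / 1.059×10^15 = 0.645 → 64 %.

≈ 64 %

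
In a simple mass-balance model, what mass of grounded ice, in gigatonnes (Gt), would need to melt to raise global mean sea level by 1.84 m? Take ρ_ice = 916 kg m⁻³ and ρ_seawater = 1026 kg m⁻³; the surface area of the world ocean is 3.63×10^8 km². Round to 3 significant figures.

≈ 6.85×10^5 Gt

Required water volume = Δh × A = 1.84 m × 3.63×10^14 m² = 6.679×10^14 m³.
ρ_w = 1026 kg m⁻³, so the mass of water = 6.679×10^14 m³ × 1026 kg m⁻³ = 6.853×10^17 kg = 6.85×10^5 Gt (and the same mass of ice, by conservation).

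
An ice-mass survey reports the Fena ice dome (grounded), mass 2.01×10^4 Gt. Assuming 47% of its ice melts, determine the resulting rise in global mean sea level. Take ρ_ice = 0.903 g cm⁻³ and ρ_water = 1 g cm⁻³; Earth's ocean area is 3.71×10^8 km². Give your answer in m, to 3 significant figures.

Fena: 0.47 × 2.01×10^4 Gt = 9.447×10^15 kg; dividing by ρ_w = 1 g cm⁻³ = 1000 kg m⁻³ gives 9.447×10^12 m³ of water.
Spread over 3.71×10^14 m² of ocean, Δh = 9.447×10^12 / 3.71×10^14 = 0.0255 m.

≈ 0.0255 m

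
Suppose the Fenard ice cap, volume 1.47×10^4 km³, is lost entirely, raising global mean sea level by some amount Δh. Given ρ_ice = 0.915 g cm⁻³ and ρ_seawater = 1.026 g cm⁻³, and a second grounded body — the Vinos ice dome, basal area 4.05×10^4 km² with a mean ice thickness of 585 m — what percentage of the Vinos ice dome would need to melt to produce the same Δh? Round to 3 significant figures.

≈ 62.0 %

Equal sea-level rise means equal mass of meltwater, i.e. equal mass of ice lost.
Ice mass of Fenard: 1.345×10^16 kg; ice mass of Vinos: 2.168×10^16 kg.
Fraction required = 1.345×10^16 / 2.168×10^16 = 0.620 → 62.0 %.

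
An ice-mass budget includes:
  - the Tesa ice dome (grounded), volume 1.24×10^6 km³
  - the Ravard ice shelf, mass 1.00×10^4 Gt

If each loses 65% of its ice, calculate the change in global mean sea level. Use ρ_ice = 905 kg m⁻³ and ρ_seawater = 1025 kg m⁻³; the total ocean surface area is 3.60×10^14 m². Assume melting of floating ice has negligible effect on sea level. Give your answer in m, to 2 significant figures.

≈ 2.0 m

Tesa: 0.65 × 1.24×10^6 km³ × (905/1025) = 7.116×10^5 km³ of water.
The Ravard ice shelf is floating and already displaces its own weight of water, so its melt adds essentially nothing to sea level.
Total added water ≈ 7.116×10^14 m³ over 3.60×10^14 m² → Δh = 1.98 m.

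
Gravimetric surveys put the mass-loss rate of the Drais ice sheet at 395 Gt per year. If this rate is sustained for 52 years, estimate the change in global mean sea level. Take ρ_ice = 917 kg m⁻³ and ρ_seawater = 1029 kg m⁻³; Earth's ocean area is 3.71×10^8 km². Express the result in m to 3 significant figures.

Total mass lost = 395 Gt/yr × 52 yr = 2.054×10^4 Gt = 2.054×10^16 kg.
ρ_w = 1029 kg m⁻³, so water volume = 2.054×10^16 / 1029 = 1.996×10^13 m³.
Δh = 1.996×10^13 / 3.71×10^14 = 0.0538 m.

≈ 0.0538 m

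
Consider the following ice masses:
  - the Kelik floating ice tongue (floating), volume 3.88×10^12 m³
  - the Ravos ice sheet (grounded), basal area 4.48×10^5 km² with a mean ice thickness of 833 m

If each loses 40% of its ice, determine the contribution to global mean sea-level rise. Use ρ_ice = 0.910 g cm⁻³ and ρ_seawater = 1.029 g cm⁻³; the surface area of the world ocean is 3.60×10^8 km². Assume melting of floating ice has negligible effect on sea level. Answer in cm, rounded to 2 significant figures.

The Kelik floating ice tongue is floating and already displaces its own weight of water, so its melt adds essentially nothing to sea level.
Ravos: ice volume = 4.48×10^5 km² × 833 m = 3.732×10^5 km³; 0.4 × 3.732×10^5 × (910/1029) = 1.320×10^5 km³ of water.
Total added water ≈ 1.320×10^14 m³ over 3.60×10^14 m² → Δh = 0.367 m = 37 cm.

≈ 37 cm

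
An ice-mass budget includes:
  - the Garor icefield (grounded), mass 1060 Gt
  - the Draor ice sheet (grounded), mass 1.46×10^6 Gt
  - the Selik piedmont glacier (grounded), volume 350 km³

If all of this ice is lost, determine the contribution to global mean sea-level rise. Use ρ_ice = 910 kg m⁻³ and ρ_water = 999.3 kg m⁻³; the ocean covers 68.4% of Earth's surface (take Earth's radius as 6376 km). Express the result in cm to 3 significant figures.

Garor: 1060 Gt = 1.060×10^15 kg; dividing by ρ_w = 999.3 kg m⁻³ gives 1.061×10^12 m³ of water.
Draor: 1.46×10^6 Gt = 1.460×10^18 kg; dividing by ρ_w = 999.3 kg m⁻³ gives 1.461×10^15 m³ of water.
Selik: 350 km³ × (910/999.3) = 318.7 km³ of water.
Total added water ≈ 1.462×10^15 m³ over 3.49×10^14 m² → Δh = 4.19 m = 419 cm.

≈ 419 cm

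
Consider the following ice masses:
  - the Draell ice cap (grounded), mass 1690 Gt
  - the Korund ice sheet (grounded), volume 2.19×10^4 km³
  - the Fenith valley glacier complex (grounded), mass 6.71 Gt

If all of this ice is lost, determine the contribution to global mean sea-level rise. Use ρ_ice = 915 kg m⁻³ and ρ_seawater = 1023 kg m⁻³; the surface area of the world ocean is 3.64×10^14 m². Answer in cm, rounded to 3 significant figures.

≈ 5.84 cm

Draell: 1690 Gt = 1.690×10^15 kg; dividing by ρ_w = 1023 kg m⁻³ gives 1.652×10^12 m³ of water.
Korund: 2.19×10^4 km³ × (915/1023) = 1.959×10^4 km³ of water.
Fenith: 6.71 Gt = 6.710×10^12 kg; dividing by ρ_w = 1023 kg m⁻³ gives 6.559×10^9 m³ of water.
Total added water ≈ 2.125×10^13 m³ over 3.64×10^14 m² → Δh = 0.0584 m = 5.84 cm.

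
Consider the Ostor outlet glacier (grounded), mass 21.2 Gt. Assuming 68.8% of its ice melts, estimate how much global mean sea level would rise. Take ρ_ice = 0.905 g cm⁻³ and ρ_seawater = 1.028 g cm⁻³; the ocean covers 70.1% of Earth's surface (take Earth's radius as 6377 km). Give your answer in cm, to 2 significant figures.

Ostor: 0.688 × 21.2 Gt = 1.459×10^13 kg; dividing by ρ_w = 1.028 g cm⁻³ = 1028 kg m⁻³ gives 1.419×10^10 m³ of water.
Spread over 3.58×10^14 m² of ocean, Δh = 1.419×10^10 / 3.58×10^14 = 3.96×10^-5 m = 4.0×10^-3 cm.

≈ 4.0×10^-3 cm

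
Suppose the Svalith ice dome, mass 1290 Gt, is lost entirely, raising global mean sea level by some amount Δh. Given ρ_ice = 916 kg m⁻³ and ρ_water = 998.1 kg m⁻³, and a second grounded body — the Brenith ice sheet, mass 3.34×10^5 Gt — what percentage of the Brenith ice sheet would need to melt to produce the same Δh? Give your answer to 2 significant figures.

≈ 0.39 %

Equal sea-level rise means equal mass of meltwater, i.e. equal mass of ice lost.
Ice mass of Svalith: 1.290×10^15 kg; ice mass of Brenith: 3.340×10^17 kg.
Fraction required = 1.290×10^15 / 3.340×10^17 = 3.86×10^-3 → 0.39 %.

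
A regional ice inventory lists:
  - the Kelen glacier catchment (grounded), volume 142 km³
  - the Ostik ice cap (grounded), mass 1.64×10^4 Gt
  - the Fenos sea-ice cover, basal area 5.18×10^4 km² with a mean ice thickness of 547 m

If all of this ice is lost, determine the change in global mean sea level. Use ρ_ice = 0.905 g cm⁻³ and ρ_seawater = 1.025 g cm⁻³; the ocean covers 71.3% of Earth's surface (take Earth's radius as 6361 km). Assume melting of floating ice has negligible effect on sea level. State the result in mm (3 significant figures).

≈ 44.5 mm

Kelen: 142 km³ × (905/1025) = 125.4 km³ of water.
Ostik: 1.64×10^4 Gt = 1.640×10^16 kg; dividing by ρ_w = 1.025 g cm⁻³ = 1025 kg m⁻³ gives 1.600×10^13 m³ of water.
The Fenos sea-ice cover is floating and already displaces its own weight of water, so its melt adds essentially nothing to sea level.
Total added water ≈ 1.613×10^13 m³ over 3.63×10^14 m² → Δh = 0.0445 m = 44.5 mm.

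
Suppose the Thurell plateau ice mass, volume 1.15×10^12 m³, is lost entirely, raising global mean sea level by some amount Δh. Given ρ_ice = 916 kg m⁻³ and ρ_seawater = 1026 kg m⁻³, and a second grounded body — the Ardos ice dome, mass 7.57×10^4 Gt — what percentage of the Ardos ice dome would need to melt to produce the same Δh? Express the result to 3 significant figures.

Equal sea-level rise means equal mass of meltwater, i.e. equal mass of ice lost.
Ice mass of Thurell: 1.053×10^15 kg; ice mass of Ardos: 7.570×10^16 kg.
Fraction required = 1.053×10^15 / 7.570×10^16 = 0.0139 → 1.39 %.

≈ 1.39 %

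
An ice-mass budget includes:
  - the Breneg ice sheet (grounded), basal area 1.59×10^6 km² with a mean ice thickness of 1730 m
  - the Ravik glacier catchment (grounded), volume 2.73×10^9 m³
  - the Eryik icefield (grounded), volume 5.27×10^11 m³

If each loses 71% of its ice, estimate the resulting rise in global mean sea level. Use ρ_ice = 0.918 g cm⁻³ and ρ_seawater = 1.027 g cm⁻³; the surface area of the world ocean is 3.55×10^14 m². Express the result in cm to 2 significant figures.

Breneg: ice volume = 1.59×10^6 km² × 1730 m = 2.751×10^6 km³; 0.71 × 2.751×10^6 × (918/1027) = 1.746×10^6 km³ of water.
Ravik: 0.71 × 2.73×10^9 m³ × (918/1027) = 1.733×10^9 m³ of water.
Eryik: 0.71 × 5.27×10^11 m³ × (918/1027) = 3.345×10^11 m³ of water.
Total added water ≈ 1.746×10^15 m³ over 3.55×10^14 m² → Δh = 4.92 m = 490 cm.

≈ 490 cm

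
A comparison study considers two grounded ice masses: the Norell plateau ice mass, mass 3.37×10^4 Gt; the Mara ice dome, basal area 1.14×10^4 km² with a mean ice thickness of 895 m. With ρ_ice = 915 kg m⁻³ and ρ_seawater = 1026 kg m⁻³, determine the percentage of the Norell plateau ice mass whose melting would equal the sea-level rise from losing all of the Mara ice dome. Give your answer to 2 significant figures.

≈ 28 %

Equal sea-level rise means equal mass of meltwater, i.e. equal mass of ice lost.
Ice mass of Mara: 9.336×10^15 kg; ice mass of Norell: 3.370×10^16 kg.
Fraction required = 9.336×10^15 / 3.370×10^16 = 0.277 → 28 %.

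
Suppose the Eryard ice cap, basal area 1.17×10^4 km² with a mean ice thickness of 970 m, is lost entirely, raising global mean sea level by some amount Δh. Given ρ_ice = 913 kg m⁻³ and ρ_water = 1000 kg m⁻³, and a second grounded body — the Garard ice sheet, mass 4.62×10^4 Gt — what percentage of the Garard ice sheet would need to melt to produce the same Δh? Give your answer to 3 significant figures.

≈ 22.4 %

Equal sea-level rise means equal mass of meltwater, i.e. equal mass of ice lost.
Ice mass of Eryard: 1.036×10^16 kg; ice mass of Garard: 4.620×10^16 kg.
Fraction required = 1.036×10^16 / 4.620×10^16 = 0.224 → 22.4 %.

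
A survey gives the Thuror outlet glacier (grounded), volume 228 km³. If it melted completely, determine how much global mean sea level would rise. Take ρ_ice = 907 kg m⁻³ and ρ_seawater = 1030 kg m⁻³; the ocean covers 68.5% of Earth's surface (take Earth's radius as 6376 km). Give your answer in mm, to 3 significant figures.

≈ 0.574 mm

Thuror: 228 km³ × (907/1030) = 200.8 km³ of water.
Spread over 3.50×10^14 m² of ocean, Δh = 2.008×10^11 / 3.50×10^14 = 5.74×10^-4 m = 0.574 mm.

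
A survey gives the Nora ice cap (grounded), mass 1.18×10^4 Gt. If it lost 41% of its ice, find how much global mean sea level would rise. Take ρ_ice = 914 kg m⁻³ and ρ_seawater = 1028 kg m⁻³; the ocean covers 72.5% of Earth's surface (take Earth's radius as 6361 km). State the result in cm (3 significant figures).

Nora: 0.41 × 1.18×10^4 Gt = 4.838×10^15 kg; dividing by ρ_w = 1028 kg m⁻³ gives 4.706×10^12 m³ of water.
Spread over 3.69×10^14 m² of ocean, Δh = 4.706×10^12 / 3.69×10^14 = 0.0128 m = 1.28 cm.

≈ 1.28 cm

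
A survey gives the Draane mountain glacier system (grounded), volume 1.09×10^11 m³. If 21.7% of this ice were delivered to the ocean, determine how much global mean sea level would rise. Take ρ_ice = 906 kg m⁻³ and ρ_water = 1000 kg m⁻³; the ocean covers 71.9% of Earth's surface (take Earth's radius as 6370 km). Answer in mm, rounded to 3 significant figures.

Draane: 0.217 × 1.09×10^11 m³ × (906/1000) = 2.143×10^10 m³ of water.
Spread over 3.67×10^14 m² of ocean, Δh = 2.143×10^10 / 3.67×10^14 = 5.85×10^-5 m = 0.0585 mm.

≈ 0.0585 mm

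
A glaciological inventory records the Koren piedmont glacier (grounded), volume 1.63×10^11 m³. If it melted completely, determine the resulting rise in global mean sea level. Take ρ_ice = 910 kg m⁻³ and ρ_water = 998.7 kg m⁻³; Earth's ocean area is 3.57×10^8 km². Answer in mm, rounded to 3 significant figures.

Koren: 1.63×10^11 m³ × (910/998.7) = 1.485×10^11 m³ of water.
Spread over 3.57×10^14 m² of ocean, Δh = 1.485×10^11 / 3.57×10^14 = 4.16×10^-4 m = 0.416 mm.

≈ 0.416 mm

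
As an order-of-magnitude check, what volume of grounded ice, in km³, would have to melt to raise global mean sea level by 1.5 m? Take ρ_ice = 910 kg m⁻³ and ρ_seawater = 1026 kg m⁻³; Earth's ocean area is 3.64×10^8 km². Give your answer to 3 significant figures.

≈ 6.16×10^5 km³

Required water volume = Δh × A = 1.5 m × 3.64×10^14 m² = 5.460×10^14 m³ = 5.460×10^5 km³.
Ice volume = water volume × ρ_w/ρ_ice = 5.460×10^5 × 1026/910 = 6.16×10^5 km³.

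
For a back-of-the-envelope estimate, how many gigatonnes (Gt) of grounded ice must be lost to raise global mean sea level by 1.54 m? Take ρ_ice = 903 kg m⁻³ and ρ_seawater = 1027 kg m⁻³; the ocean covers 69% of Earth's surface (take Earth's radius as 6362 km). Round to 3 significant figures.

≈ 5.55×10^5 Gt

Required water volume = Δh × A = 1.54 m × 3.51×10^14 m² = 5.405×10^14 m³.
ρ_w = 1027 kg m⁻³, so the mass of water = 5.405×10^14 m³ × 1027 kg m⁻³ = 5.551×10^17 kg = 5.55×10^5 Gt (and the same mass of ice, by conservation).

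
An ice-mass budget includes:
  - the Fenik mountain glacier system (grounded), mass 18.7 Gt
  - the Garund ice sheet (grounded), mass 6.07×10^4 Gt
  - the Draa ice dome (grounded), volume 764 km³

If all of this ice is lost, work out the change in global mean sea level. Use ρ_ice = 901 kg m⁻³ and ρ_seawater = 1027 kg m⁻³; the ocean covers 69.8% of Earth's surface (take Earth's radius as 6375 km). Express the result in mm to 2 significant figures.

Fenik: 18.7 Gt = 1.870×10^13 kg; dividing by ρ_w = 1027 kg m⁻³ gives 1.821×10^10 m³ of water.
Garund: 6.07×10^4 Gt = 6.070×10^16 kg; dividing by ρ_w = 1027 kg m⁻³ gives 5.910×10^13 m³ of water.
Draa: 764 km³ × (901/1027) = 670.3 km³ of water.
Total added water ≈ 5.979×10^13 m³ over 3.56×10^14 m² → Δh = 0.168 m = 170 mm.

≈ 170 mm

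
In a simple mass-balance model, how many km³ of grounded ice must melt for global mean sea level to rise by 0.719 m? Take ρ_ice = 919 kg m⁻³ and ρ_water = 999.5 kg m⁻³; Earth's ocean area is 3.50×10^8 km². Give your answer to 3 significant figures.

Required water volume = Δh × A = 0.719 m × 3.50×10^14 m² = 2.516×10^14 m³ = 2.516×10^5 km³.
Ice volume = water volume × ρ_w/ρ_ice = 2.516×10^5 × 999.5/919 = 2.74×10^5 km³.

≈ 2.74×10^5 km³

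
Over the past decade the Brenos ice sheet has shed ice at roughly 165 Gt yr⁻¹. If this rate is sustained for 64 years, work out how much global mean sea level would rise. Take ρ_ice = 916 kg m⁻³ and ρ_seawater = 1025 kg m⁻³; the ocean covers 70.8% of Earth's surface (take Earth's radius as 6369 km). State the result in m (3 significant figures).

≈ 0.0285 m

Total mass lost = 165 Gt/yr × 64 yr = 1.056×10^4 Gt = 1.056×10^16 kg.
ρ_w = 1025 kg m⁻³, so water volume = 1.056×10^16 / 1025 = 1.030×10^13 m³.
Δh = 1.030×10^13 / 3.61×10^14 = 0.0285 m.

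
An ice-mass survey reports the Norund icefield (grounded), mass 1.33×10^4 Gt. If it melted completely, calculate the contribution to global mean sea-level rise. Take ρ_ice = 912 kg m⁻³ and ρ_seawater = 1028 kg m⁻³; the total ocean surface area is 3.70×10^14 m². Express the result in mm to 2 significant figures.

Norund: 1.33×10^4 Gt = 1.330×10^16 kg; dividing by ρ_w = 1028 kg m⁻³ gives 1.294×10^13 m³ of water.
Spread over 3.70×10^14 m² of ocean, Δh = 1.294×10^13 / 3.70×10^14 = 0.0350 m = 35 mm.

≈ 35 mm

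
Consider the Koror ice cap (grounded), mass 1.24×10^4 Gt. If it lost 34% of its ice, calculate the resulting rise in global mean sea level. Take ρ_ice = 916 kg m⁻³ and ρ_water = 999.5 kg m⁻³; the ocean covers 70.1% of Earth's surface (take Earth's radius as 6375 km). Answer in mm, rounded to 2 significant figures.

≈ 12 mm

Koror: 0.34 × 1.24×10^4 Gt = 4.216×10^15 kg; dividing by ρ_w = 999.5 kg m⁻³ gives 4.218×10^12 m³ of water.
Spread over 3.58×10^14 m² of ocean, Δh = 4.218×10^12 / 3.58×10^14 = 0.0118 m = 12 mm.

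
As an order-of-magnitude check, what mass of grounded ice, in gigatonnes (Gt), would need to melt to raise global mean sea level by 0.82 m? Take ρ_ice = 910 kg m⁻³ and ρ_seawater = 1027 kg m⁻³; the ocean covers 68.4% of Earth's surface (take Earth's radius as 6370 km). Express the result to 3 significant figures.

≈ 2.94×10^5 Gt

Required water volume = Δh × A = 0.82 m × 3.49×10^14 m² = 2.860×10^14 m³.
ρ_w = 1027 kg m⁻³, so the mass of water = 2.860×10^14 m³ × 1027 kg m⁻³ = 2.937×10^17 kg = 2.94×10^5 Gt (and the same mass of ice, by conservation).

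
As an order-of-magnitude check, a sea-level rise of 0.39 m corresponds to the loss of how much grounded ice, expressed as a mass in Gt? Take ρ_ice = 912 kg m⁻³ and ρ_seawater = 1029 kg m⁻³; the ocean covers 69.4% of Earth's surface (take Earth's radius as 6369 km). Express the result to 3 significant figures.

Required water volume = Δh × A = 0.39 m × 3.54×10^14 m² = 1.380×10^14 m³.
ρ_w = 1029 kg m⁻³, so the mass of water = 1.380×10^14 m³ × 1029 kg m⁻³ = 1.420×10^17 kg = 1.42×10^5 Gt (and the same mass of ice, by conservation).

≈ 1.42×10^5 Gt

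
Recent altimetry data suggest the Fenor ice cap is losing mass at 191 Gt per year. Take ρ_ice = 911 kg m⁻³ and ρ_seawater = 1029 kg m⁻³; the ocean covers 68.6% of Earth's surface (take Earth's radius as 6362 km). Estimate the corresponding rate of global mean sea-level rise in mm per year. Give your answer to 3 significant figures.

ρ_w = 1029 kg m⁻³. Annual water volume added = 191 Gt / ρ_w = 1.910×10^14 kg / 1029 kg m⁻³ = 1.856×10^11 m³.
Δh per year = 1.856×10^11 / 3.49×10^14 = 5.32×10^-4 m = 0.532 mm.

≈ 0.532 mm/yr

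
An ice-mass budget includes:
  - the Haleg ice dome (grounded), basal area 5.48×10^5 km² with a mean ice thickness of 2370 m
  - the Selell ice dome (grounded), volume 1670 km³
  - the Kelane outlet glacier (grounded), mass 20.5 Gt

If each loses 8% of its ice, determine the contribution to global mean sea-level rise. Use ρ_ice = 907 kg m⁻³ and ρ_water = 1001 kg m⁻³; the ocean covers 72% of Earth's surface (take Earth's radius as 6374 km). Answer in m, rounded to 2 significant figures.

≈ 0.26 m

Haleg: ice volume = 5.48×10^5 km² × 2370 m = 1.299×10^6 km³; 0.08 × 1.299×10^6 × (907/1001) = 9.414×10^4 km³ of water.
Selell: 0.08 × 1670 km³ × (907/1001) = 121.1 km³ of water.
Kelane: 0.08 × 20.5 Gt = 1.640×10^12 kg; dividing by ρ_w = 1001 kg m⁻³ gives 1.638×10^9 m³ of water.
Total added water ≈ 9.427×10^13 m³ over 3.68×10^14 m² → Δh = 0.256 m.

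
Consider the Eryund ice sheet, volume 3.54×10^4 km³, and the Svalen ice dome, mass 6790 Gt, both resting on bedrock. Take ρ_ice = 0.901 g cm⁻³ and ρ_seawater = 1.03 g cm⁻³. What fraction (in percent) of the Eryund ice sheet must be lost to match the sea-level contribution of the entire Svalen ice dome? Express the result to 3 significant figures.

Equal sea-level rise means equal mass of meltwater, i.e. equal mass of ice lost.
Ice mass of Svalen: 6.790×10^15 kg; ice mass of Eryund: 3.190×10^16 kg.
Fraction required = 6.790×10^15 / 3.190×10^16 = 0.213 → 21.3 %.

≈ 21.3 %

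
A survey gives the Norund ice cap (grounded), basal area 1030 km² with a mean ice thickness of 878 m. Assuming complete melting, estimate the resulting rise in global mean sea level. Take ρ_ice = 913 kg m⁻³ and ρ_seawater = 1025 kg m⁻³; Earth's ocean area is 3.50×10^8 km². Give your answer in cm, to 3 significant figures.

≈ 0.230 cm

Norund: ice volume = 1030 km² × 878 m = 904.3 km³; 904.3 × (913/1025) = 805.5 km³ of water.
Spread over 3.50×10^14 m² of ocean, Δh = 8.055×10^11 / 3.50×10^14 = 2.30×10^-3 m = 0.230 cm.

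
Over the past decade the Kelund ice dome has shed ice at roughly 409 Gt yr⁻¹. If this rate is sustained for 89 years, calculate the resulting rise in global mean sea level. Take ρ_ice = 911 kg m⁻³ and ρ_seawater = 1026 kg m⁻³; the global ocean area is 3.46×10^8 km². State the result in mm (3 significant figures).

≈ 103 mm

Total mass lost = 409 Gt/yr × 89 yr = 3.640×10^4 Gt = 3.640×10^16 kg.
ρ_w = 1026 kg m⁻³, so water volume = 3.640×10^16 / 1026 = 3.548×10^13 m³.
Δh = 3.548×10^13 / 3.46×10^14 = 0.103 m = 103 mm.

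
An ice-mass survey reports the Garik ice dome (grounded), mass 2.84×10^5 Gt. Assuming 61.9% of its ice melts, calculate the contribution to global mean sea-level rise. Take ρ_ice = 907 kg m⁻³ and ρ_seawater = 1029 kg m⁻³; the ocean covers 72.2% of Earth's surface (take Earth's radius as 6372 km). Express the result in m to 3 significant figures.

Garik: 0.619 × 2.84×10^5 Gt = 1.758×10^17 kg; dividing by ρ_w = 1029 kg m⁻³ gives 1.708×10^14 m³ of water.
Spread over 3.68×10^14 m² of ocean, Δh = 1.708×10^14 / 3.68×10^14 = 0.464 m.

≈ 0.464 m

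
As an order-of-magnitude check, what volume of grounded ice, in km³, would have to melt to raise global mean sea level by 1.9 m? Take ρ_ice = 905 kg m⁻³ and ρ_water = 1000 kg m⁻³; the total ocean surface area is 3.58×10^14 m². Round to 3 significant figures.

≈ 7.52×10^5 km³

Required water volume = Δh × A = 1.9 m × 3.58×10^14 m² = 6.802×10^14 m³ = 6.802×10^5 km³.
Ice volume = water volume × ρ_w/ρ_ice = 6.802×10^5 × 1000/905 = 7.52×10^5 km³.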